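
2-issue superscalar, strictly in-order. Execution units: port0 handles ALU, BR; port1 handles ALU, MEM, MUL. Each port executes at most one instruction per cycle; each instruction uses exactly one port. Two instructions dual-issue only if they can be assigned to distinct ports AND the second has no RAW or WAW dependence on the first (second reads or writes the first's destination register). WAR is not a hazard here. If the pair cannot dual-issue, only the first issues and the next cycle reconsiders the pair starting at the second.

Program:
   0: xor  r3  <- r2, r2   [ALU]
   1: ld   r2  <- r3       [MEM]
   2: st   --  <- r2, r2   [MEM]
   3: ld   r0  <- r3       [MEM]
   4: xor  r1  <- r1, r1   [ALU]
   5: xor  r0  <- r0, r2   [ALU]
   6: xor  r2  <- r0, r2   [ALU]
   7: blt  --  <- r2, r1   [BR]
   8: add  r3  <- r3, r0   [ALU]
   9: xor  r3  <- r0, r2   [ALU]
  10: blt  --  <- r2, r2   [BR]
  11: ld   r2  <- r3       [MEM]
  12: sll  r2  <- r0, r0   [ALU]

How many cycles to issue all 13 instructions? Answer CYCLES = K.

[0] i0  xor  -- RAW r3
[1] i1  ld  -- no-port MEM/MEM
[2] i2  st  -- no-port MEM/MEM
[3] i3/i4  ld/xor  -- 2-wide
[4] i5  xor  -- RAW r0
[5] i6  xor  -- RAW r2
[6] i7/i8  blt/add  -- 2-wide
[7] i9/i10  xor/blt  -- 2-wide
[8] i11  ld  -- WAW r2
[9] i12  sll  -- tail

CYCLES = 10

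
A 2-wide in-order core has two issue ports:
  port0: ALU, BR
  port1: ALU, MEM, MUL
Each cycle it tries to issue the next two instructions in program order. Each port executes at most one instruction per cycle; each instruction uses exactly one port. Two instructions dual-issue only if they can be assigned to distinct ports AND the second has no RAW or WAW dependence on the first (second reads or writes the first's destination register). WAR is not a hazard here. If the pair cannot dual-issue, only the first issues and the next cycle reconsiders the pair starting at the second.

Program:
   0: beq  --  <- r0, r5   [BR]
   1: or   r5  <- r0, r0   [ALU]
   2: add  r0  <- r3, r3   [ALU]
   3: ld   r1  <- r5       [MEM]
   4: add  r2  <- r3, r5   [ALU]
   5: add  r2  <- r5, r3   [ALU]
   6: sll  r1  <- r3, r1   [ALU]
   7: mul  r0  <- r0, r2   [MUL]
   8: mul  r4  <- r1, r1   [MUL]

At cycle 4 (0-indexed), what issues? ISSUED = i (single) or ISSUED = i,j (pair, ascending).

ISSUED = 7

t=0 i0,i1:beq;or ; dual
t=1 i2,i3:add;ld ; dual
t=2 i4:add ; WAW r2
t=3 i5,i6:add;sll ; dual
t=4 i7:mul ; no-port MUL/MUL
t=5 i8:mul ; tail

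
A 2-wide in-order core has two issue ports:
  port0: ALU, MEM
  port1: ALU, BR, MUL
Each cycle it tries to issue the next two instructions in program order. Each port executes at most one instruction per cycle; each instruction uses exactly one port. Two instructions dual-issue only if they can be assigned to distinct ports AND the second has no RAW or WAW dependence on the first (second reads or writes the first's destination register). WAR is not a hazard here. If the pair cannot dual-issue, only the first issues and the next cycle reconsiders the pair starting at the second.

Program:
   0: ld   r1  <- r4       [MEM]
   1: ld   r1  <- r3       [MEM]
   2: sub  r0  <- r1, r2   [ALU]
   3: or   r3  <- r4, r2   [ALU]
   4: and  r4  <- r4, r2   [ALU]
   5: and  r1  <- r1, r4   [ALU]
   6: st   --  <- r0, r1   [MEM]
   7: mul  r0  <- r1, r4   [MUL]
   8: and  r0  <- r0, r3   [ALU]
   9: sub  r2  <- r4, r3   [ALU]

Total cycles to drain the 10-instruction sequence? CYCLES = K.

CYCLES = 7

[0] i0  ld  -- no-port MEM/MEM
[1] i1  ld  -- RAW r1
[2] i2+i3  sub/or  -- pair
[3] i4  and  -- RAW r4
[4] i5  and  -- RAW r1
[5] i6+i7  st/mul  -- pair
[6] i8+i9  and/sub  -- pair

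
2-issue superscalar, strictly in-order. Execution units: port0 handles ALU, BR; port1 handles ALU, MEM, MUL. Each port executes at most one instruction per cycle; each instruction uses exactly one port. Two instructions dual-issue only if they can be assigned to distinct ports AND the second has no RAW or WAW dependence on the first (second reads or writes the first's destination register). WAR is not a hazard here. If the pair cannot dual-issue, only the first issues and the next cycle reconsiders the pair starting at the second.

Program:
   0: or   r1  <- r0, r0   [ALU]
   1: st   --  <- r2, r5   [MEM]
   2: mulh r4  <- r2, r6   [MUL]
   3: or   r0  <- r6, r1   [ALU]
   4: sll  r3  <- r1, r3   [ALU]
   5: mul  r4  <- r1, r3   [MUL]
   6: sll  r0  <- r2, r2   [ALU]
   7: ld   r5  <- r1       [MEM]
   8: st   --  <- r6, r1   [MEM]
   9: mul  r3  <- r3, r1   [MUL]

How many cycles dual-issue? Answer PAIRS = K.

PAIRS = 3

0. or st @i0+i1  | dual
1. mulh or @i2+i3  | dual
2. sll @i4  | RAW r3
3. mul sll @i5+i6  | dual
4. ld @i7  | no-port MEM/MEM
5. st @i8  | no-port MEM/MUL
6. mul @i9  | tail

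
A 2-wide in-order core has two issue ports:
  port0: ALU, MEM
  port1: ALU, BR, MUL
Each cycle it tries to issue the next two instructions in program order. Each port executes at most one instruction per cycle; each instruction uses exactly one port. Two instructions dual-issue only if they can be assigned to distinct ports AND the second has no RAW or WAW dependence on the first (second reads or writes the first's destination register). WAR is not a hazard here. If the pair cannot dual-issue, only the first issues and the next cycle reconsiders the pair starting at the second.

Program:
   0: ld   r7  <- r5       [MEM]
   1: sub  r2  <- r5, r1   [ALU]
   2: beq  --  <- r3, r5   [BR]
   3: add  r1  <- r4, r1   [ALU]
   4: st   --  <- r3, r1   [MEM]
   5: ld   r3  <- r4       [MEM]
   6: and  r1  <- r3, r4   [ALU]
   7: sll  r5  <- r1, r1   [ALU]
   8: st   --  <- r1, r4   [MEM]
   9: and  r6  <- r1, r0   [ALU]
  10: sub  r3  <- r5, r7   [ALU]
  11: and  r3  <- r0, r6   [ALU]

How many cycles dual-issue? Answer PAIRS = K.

PAIRS = 4

  cy0 -> i0/i1 (ld.MEM+sub.ALU) 2-wide
  cy1 -> i2/i3 (beq.BR+add.ALU) 2-wide
  cy2 -> i4 (st.MEM) no-port MEM/MEM
  cy3 -> i5 (ld.MEM) RAW r3
  cy4 -> i6 (and.ALU) RAW r1
  cy5 -> i7/i8 (sll.ALU+st.MEM) 2-wide
  cy6 -> i9/i10 (and.ALU+sub.ALU) 2-wide
  cy7 -> i11 (and.ALU) tail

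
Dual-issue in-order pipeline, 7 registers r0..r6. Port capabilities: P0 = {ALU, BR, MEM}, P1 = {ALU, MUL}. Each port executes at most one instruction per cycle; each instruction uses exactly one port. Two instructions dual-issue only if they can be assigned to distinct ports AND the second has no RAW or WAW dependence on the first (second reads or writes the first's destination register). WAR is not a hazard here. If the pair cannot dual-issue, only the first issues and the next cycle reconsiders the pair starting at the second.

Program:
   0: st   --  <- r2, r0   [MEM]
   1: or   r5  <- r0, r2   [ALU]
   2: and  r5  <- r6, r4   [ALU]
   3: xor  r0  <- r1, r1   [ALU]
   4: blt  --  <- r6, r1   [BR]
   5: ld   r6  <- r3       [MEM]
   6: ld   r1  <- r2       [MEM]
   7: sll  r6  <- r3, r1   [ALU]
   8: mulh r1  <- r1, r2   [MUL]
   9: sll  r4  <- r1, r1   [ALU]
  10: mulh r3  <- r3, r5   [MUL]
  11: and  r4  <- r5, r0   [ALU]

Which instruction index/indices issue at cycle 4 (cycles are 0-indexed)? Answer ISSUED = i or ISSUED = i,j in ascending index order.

ISSUED = 6

  cy0 -> i0+i1 (st+or) pair
  cy1 -> i2+i3 (and+xor) pair
  cy2 -> i4 (blt) no-port BR/MEM
  cy3 -> i5 (ld) no-port MEM/MEM
  cy4 -> i6 (ld) RAW r1
  cy5 -> i7+i8 (sll+mulh) pair
  cy6 -> i9+i10 (sll+mulh) pair
  cy7 -> i11 (and) tail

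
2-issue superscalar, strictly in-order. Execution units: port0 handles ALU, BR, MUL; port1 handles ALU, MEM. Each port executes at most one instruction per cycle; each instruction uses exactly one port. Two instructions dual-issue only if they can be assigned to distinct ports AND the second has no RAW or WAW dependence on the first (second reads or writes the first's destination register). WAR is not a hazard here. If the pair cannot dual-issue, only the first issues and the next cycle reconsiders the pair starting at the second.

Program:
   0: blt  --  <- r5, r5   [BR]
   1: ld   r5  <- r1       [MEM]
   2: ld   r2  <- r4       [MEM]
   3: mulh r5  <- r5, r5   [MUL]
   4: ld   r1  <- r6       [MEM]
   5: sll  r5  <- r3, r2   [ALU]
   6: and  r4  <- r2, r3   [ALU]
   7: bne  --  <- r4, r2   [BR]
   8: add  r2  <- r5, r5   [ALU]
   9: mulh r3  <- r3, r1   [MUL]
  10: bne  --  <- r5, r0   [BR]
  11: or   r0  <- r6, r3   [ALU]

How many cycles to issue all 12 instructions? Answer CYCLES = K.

[0] i0&i1  blt.BR;ld.MEM  -- 2-wide
[1] i2&i3  ld.MEM;mulh.MUL  -- 2-wide
[2] i4&i5  ld.MEM;sll.ALU  -- 2-wide
[3] i6  and.ALU  -- RAW r4
[4] i7&i8  bne.BR;add.ALU  -- 2-wide
[5] i9  mulh.MUL  -- no-port MUL/BR
[6] i10&i11  bne.BR;or.ALU  -- 2-wide

CYCLES = 7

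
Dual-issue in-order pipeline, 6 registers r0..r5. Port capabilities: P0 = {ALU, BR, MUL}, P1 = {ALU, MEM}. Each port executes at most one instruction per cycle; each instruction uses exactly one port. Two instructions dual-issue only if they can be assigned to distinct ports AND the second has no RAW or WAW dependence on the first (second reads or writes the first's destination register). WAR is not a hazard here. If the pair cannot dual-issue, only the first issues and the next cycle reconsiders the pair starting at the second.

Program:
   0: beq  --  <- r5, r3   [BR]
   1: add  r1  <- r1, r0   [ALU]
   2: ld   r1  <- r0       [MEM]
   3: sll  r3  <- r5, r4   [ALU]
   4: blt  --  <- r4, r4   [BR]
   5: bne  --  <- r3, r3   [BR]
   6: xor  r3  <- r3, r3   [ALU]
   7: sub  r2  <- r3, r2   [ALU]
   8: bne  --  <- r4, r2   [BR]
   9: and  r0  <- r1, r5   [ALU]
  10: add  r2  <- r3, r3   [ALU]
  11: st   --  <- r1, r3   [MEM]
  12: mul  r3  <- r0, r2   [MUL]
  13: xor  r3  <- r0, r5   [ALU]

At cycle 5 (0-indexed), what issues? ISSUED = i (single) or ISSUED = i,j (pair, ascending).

ISSUED = 8,9

t=0 i0/i1:beq.BR;add.ALU ; pair
t=1 i2/i3:ld.MEM;sll.ALU ; pair
t=2 i4:blt.BR ; no-port BR/BR
t=3 i5/i6:bne.BR;xor.ALU ; pair
t=4 i7:sub.ALU ; RAW r2
t=5 i8/i9:bne.BR;and.ALU ; pair
t=6 i10/i11:add.ALU;st.MEM ; pair
t=7 i12:mul.MUL ; WAW r3
t=8 i13:xor.ALU ; tail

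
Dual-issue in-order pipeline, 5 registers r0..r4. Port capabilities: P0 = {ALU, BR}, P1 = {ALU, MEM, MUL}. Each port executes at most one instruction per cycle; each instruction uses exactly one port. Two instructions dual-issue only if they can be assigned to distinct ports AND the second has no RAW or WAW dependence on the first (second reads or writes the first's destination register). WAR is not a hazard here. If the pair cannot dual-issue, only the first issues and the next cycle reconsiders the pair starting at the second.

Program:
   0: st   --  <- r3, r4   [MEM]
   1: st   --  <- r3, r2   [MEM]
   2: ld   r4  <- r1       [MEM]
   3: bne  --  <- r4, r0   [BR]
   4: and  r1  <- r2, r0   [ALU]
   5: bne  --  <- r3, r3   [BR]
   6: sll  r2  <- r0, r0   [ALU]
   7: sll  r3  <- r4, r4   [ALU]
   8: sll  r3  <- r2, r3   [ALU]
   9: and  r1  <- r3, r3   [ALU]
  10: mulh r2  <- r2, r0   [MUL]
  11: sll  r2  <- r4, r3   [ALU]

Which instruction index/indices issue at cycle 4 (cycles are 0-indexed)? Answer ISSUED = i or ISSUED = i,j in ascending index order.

ISSUED = 5,6

  cy0 -> i0 (st.MEM) no-port MEM/MEM
  cy1 -> i1 (st.MEM) no-port MEM/MEM
  cy2 -> i2 (ld.MEM) RAW r4
  cy3 -> i3+i4 (bne.BR+and.ALU) 2-wide
  cy4 -> i5+i6 (bne.BR+sll.ALU) 2-wide
  cy5 -> i7 (sll.ALU) RAW+WAW r3
  cy6 -> i8 (sll.ALU) RAW r3
  cy7 -> i9+i10 (and.ALU+mulh.MUL) 2-wide
  cy8 -> i11 (sll.ALU) tail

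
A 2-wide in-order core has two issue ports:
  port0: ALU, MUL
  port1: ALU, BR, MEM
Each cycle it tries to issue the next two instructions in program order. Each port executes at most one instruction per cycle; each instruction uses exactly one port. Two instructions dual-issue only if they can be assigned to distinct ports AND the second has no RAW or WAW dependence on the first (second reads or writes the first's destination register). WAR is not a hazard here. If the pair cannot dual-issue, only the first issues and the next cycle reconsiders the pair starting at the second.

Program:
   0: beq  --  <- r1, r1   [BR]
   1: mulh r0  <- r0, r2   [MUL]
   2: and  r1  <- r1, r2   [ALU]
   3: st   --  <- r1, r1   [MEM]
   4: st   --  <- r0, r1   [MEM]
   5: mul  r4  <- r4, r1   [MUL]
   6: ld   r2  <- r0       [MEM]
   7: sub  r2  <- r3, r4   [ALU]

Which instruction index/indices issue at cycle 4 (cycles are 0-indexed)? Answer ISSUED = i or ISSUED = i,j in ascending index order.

ISSUED = 6

[0] i0&i1  beq.BR/mulh.MUL  -- dual
[1] i2  and.ALU  -- RAW r1
[2] i3  st.MEM  -- no-port MEM/MEM
[3] i4&i5  st.MEM/mul.MUL  -- dual
[4] i6  ld.MEM  -- WAW r2
[5] i7  sub.ALU  -- tail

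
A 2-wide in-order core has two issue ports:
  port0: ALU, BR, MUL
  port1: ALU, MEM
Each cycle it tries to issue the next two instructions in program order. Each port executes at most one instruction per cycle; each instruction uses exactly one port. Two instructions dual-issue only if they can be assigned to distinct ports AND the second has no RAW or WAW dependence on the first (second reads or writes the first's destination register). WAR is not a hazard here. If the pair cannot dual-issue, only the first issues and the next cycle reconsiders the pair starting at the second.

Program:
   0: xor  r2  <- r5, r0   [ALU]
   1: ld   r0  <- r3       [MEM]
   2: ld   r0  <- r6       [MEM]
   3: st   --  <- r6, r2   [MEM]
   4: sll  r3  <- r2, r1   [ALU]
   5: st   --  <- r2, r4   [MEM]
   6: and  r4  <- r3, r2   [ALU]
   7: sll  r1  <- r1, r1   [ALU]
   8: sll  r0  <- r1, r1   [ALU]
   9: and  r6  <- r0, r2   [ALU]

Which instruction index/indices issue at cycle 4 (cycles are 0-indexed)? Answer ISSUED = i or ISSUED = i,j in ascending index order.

ISSUED = 7

#0 head=0: xor.ALU;ld.MEM i0,i1 2-wide
#1 head=2: ld.MEM i2 no-port MEM/MEM
#2 head=3: st.MEM;sll.ALU i3,i4 2-wide
#3 head=5: st.MEM;and.ALU i5,i6 2-wide
#4 head=7: sll.ALU i7 RAW r1
#5 head=8: sll.ALU i8 RAW r0
#6 head=9: and.ALU i9 tail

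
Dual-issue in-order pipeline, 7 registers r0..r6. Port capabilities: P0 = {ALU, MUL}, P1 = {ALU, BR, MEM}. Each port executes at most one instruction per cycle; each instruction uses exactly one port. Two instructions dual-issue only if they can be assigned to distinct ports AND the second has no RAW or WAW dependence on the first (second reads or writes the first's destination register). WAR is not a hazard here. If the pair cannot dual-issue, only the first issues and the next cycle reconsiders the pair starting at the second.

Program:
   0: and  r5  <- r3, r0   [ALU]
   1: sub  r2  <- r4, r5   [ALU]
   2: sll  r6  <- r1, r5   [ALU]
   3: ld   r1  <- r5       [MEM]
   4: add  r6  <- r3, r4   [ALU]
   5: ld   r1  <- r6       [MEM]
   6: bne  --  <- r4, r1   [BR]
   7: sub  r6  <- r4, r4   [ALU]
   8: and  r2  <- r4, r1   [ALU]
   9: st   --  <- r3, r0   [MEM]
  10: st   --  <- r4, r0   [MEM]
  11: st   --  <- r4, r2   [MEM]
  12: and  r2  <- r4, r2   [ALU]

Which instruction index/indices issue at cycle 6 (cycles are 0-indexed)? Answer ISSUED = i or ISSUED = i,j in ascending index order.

c0: i0 and  RAW r5
c1: i1/i2 sub+sll  dual
c2: i3/i4 ld+add  dual
c3: i5 ld  no-port MEM/BR
c4: i6/i7 bne+sub  dual
c5: i8/i9 and+st  dual
c6: i10 st  no-port MEM/MEM
c7: i11/i12 st+and  dual

ISSUED = 10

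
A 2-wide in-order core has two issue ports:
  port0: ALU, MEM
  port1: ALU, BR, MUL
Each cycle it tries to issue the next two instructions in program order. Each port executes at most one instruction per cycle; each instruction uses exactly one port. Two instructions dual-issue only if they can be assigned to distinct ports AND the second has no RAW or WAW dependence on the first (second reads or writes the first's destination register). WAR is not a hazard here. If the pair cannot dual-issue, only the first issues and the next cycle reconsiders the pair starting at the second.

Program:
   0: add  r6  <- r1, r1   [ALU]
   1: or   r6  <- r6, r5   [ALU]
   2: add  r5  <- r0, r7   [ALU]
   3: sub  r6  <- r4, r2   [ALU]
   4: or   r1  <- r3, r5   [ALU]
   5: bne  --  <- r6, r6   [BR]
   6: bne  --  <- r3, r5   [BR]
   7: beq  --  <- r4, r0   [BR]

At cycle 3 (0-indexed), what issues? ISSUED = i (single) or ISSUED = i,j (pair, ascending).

ISSUED = 5

c0: i0 add.ALU  RAW+WAW r6
c1: i1,i2 or.ALU+add.ALU  2-wide
c2: i3,i4 sub.ALU+or.ALU  2-wide
c3: i5 bne.BR  no-port BR/BR
c4: i6 bne.BR  no-port BR/BR
c5: i7 beq.BR  tail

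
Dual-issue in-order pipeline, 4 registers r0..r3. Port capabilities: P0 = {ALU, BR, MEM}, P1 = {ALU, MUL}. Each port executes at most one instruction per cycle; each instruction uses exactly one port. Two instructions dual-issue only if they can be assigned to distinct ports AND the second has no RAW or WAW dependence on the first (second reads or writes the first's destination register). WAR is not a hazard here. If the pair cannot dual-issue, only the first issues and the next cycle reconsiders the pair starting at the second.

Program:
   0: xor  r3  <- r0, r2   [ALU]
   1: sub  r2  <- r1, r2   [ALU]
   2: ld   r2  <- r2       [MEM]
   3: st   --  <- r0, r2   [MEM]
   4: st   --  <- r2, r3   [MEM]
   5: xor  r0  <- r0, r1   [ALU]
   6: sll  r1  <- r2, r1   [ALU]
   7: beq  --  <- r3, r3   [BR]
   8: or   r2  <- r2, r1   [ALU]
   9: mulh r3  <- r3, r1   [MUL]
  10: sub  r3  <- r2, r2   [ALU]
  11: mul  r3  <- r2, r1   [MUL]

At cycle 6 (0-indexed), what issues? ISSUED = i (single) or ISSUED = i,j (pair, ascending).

ISSUED = 10

  cy0 -> i0,i1 (xor.ALU;sub.ALU) pair
  cy1 -> i2 (ld.MEM) no-port MEM/MEM
  cy2 -> i3 (st.MEM) no-port MEM/MEM
  cy3 -> i4,i5 (st.MEM;xor.ALU) pair
  cy4 -> i6,i7 (sll.ALU;beq.BR) pair
  cy5 -> i8,i9 (or.ALU;mulh.MUL) pair
  cy6 -> i10 (sub.ALU) WAW r3
  cy7 -> i11 (mul.MUL) tail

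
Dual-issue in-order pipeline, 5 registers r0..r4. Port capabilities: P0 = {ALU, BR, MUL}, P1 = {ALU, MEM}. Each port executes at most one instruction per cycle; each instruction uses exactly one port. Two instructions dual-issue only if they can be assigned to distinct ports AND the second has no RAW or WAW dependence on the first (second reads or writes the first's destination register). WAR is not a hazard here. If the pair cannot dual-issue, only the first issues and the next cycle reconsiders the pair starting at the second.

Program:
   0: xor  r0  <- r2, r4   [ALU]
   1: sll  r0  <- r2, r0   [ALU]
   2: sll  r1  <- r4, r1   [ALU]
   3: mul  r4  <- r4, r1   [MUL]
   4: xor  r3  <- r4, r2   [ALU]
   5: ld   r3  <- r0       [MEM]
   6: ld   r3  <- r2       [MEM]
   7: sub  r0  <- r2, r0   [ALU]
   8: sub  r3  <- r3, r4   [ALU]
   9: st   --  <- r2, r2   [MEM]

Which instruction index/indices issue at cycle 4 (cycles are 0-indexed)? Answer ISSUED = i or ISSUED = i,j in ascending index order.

ISSUED = 5

t=0 i0:xor.ALU ; RAW+WAW r0
t=1 i1,i2:sll.ALU+sll.ALU ; pair
t=2 i3:mul.MUL ; RAW r4
t=3 i4:xor.ALU ; WAW r3
t=4 i5:ld.MEM ; no-port MEM/MEM
t=5 i6,i7:ld.MEM+sub.ALU ; pair
t=6 i8,i9:sub.ALU+st.MEM ; pair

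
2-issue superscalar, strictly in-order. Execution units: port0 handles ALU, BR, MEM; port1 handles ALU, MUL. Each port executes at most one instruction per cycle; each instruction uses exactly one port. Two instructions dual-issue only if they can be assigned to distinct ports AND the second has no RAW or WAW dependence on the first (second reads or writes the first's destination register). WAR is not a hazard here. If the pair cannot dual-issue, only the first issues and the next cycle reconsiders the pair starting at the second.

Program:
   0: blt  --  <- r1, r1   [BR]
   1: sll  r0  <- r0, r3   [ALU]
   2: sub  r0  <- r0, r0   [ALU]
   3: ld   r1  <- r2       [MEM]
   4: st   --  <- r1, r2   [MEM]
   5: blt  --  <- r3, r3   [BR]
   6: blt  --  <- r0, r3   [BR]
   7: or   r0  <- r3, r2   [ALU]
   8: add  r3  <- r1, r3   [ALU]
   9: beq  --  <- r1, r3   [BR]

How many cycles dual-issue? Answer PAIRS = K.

PAIRS = 3

[0] i0&i1  blt.BR/sll.ALU  -- 2-wide
[1] i2&i3  sub.ALU/ld.MEM  -- 2-wide
[2] i4  st.MEM  -- no-port MEM/BR
[3] i5  blt.BR  -- no-port BR/BR
[4] i6&i7  blt.BR/or.ALU  -- 2-wide
[5] i8  add.ALU  -- RAW r3
[6] i9  beq.BR  -- tail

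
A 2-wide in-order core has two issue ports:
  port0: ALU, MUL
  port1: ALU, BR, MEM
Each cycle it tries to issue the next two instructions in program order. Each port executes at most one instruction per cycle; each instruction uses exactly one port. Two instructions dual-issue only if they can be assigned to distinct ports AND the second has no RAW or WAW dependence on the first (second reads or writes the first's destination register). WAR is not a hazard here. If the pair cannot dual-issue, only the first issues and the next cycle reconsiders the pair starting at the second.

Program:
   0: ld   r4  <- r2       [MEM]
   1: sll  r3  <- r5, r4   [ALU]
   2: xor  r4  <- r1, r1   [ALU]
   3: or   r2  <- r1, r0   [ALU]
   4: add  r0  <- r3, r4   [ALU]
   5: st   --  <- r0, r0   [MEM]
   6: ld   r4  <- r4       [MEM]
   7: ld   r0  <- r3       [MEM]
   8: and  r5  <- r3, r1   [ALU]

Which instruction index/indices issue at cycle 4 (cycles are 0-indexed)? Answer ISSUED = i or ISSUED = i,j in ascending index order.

ISSUED = 6

c0: i0 ld.MEM  RAW r4
c1: i1,i2 sll.ALU;xor.ALU  2-wide
c2: i3,i4 or.ALU;add.ALU  2-wide
c3: i5 st.MEM  no-port MEM/MEM
c4: i6 ld.MEM  no-port MEM/MEM
c5: i7,i8 ld.MEM;and.ALU  2-wide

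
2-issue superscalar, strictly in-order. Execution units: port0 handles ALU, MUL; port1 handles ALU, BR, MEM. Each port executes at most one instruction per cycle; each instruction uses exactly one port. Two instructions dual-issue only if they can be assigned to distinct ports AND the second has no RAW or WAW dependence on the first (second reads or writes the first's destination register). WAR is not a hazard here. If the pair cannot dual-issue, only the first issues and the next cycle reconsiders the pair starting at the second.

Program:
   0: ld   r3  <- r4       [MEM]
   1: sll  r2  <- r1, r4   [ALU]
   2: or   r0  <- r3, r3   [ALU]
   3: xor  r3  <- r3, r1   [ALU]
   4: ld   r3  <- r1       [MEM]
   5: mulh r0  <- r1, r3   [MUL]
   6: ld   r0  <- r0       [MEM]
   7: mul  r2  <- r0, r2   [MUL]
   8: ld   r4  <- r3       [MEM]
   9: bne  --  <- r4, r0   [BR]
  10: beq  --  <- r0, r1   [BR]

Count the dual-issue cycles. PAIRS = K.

#0 head=0: ld.MEM/sll.ALU i0&i1 pair
#1 head=2: or.ALU/xor.ALU i2&i3 pair
#2 head=4: ld.MEM i4 RAW r3
#3 head=5: mulh.MUL i5 RAW+WAW r0
#4 head=6: ld.MEM i6 RAW r0
#5 head=7: mul.MUL/ld.MEM i7&i8 pair
#6 head=9: bne.BR i9 no-port BR/BR
#7 head=10: beq.BR i10 tail

PAIRS = 3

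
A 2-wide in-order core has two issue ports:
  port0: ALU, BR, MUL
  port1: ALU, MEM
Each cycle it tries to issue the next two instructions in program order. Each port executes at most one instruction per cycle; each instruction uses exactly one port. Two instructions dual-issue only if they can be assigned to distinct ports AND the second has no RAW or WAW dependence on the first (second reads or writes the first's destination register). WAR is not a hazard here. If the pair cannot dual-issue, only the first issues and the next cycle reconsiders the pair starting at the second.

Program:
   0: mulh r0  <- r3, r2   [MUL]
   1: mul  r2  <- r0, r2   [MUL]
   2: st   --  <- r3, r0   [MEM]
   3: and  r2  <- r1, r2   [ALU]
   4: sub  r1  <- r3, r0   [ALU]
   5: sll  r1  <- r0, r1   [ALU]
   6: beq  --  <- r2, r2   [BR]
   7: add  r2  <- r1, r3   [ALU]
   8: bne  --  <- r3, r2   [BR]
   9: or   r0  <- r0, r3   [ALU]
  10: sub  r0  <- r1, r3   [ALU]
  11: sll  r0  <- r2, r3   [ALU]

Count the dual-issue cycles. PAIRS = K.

[0] i0  mulh.MUL  -- no-port MUL/MUL
[1] i1&i2  mul.MUL/st.MEM  -- 2-wide
[2] i3&i4  and.ALU/sub.ALU  -- 2-wide
[3] i5&i6  sll.ALU/beq.BR  -- 2-wide
[4] i7  add.ALU  -- RAW r2
[5] i8&i9  bne.BR/or.ALU  -- 2-wide
[6] i10  sub.ALU  -- WAW r0
[7] i11  sll.ALU  -- tail

PAIRS = 4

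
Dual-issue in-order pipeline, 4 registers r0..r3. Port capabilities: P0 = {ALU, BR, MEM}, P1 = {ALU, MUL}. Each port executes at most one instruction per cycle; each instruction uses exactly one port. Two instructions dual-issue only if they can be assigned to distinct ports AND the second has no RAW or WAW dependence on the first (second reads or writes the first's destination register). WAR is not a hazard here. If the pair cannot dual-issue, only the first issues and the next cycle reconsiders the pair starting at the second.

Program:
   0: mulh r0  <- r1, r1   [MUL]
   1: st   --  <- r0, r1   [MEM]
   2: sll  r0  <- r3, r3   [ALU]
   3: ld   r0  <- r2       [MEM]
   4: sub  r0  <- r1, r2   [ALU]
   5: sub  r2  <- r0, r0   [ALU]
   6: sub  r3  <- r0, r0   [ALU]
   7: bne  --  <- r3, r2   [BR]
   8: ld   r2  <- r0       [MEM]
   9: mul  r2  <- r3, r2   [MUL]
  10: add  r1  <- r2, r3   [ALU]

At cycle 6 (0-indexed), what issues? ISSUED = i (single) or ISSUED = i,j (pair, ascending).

  cy0 -> i0 (mulh.MUL) RAW r0
  cy1 -> i1&i2 (st.MEM/sll.ALU) 2-wide
  cy2 -> i3 (ld.MEM) WAW r0
  cy3 -> i4 (sub.ALU) RAW r0
  cy4 -> i5&i6 (sub.ALU/sub.ALU) 2-wide
  cy5 -> i7 (bne.BR) no-port BR/MEM
  cy6 -> i8 (ld.MEM) RAW+WAW r2
  cy7 -> i9 (mul.MUL) RAW r2
  cy8 -> i10 (add.ALU) tail

ISSUED = 8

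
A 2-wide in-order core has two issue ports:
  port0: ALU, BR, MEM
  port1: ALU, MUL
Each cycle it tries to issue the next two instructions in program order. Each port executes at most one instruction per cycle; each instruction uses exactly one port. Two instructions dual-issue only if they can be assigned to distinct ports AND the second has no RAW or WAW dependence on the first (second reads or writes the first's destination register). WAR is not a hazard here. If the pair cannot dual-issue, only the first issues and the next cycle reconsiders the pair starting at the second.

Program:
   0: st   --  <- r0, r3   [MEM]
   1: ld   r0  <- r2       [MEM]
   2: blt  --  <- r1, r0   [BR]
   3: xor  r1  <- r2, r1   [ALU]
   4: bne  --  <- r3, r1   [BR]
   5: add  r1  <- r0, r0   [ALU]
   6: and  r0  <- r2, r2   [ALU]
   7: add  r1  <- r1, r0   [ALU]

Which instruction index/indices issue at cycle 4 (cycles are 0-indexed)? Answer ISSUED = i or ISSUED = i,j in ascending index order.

c0: i0 st.MEM  no-port MEM/MEM
c1: i1 ld.MEM  no-port MEM/BR
c2: i2+i3 blt.BR;xor.ALU  pair
c3: i4+i5 bne.BR;add.ALU  pair
c4: i6 and.ALU  RAW r0
c5: i7 add.ALU  tail

ISSUED = 6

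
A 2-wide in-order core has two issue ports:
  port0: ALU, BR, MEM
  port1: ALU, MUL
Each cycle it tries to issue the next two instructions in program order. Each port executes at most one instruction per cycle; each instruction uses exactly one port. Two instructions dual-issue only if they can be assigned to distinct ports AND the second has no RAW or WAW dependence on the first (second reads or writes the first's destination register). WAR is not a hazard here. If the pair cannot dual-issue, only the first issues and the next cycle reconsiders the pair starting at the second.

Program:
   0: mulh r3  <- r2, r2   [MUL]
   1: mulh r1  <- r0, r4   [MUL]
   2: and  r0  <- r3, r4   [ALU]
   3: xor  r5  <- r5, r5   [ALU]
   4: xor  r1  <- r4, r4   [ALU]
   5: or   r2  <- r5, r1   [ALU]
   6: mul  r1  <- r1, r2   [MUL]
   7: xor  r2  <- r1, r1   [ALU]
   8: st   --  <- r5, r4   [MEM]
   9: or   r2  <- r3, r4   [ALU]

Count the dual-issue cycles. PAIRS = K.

PAIRS = 3

  cy0 -> i0 (mulh) no-port MUL/MUL
  cy1 -> i1,i2 (mulh and) dual
  cy2 -> i3,i4 (xor xor) dual
  cy3 -> i5 (or) RAW r2
  cy4 -> i6 (mul) RAW r1
  cy5 -> i7,i8 (xor st) dual
  cy6 -> i9 (or) tail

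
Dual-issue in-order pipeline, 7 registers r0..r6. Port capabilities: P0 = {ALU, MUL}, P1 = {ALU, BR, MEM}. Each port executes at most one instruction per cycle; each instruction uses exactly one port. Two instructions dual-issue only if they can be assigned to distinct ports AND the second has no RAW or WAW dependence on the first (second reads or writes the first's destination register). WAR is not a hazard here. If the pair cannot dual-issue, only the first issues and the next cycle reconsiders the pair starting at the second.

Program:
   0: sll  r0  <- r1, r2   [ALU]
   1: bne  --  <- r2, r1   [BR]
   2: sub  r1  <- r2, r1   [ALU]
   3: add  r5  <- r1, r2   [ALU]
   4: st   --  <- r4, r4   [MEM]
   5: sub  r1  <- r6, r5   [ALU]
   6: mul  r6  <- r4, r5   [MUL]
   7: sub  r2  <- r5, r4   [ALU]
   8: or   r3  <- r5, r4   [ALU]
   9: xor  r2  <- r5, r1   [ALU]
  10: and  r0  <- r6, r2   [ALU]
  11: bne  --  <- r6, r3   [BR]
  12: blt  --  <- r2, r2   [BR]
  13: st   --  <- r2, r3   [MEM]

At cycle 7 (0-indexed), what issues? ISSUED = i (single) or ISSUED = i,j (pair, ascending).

  cy0 -> i0,i1 (sll.ALU bne.BR) dual
  cy1 -> i2 (sub.ALU) RAW r1
  cy2 -> i3,i4 (add.ALU st.MEM) dual
  cy3 -> i5,i6 (sub.ALU mul.MUL) dual
  cy4 -> i7,i8 (sub.ALU or.ALU) dual
  cy5 -> i9 (xor.ALU) RAW r2
  cy6 -> i10,i11 (and.ALU bne.BR) dual
  cy7 -> i12 (blt.BR) no-port BR/MEM
  cy8 -> i13 (st.MEM) tail

ISSUED = 12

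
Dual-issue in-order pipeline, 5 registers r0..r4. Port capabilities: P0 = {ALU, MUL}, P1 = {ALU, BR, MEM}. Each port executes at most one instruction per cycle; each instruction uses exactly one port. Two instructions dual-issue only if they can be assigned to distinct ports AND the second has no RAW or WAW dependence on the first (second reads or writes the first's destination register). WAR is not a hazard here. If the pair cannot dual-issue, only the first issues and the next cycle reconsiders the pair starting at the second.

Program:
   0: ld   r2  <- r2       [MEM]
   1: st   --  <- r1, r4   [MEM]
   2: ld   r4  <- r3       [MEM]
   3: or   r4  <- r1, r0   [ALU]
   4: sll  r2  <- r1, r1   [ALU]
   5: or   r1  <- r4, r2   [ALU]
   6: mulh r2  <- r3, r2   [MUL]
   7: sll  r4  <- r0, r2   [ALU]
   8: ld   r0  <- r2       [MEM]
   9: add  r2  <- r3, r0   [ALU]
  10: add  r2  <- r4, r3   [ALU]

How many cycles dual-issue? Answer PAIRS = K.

t=0 i0:ld ; no-port MEM/MEM
t=1 i1:st ; no-port MEM/MEM
t=2 i2:ld ; WAW r4
t=3 i3&i4:or+sll ; pair
t=4 i5&i6:or+mulh ; pair
t=5 i7&i8:sll+ld ; pair
t=6 i9:add ; WAW r2
t=7 i10:add ; tail

PAIRS = 3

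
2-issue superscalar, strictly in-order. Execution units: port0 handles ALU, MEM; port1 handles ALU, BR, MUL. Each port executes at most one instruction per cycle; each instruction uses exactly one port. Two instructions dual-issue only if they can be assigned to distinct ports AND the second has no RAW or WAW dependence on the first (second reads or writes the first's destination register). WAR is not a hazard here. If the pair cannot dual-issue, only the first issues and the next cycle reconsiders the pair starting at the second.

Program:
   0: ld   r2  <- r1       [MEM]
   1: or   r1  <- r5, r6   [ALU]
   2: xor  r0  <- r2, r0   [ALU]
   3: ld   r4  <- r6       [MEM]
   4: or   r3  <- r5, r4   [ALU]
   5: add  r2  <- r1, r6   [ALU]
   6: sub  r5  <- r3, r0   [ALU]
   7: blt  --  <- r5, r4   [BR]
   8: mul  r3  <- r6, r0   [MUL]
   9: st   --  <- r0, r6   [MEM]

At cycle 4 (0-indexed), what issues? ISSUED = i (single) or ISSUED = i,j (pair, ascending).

c0: i0/i1 ld.MEM or.ALU  dual
c1: i2/i3 xor.ALU ld.MEM  dual
c2: i4/i5 or.ALU add.ALU  dual
c3: i6 sub.ALU  RAW r5
c4: i7 blt.BR  no-port BR/MUL
c5: i8/i9 mul.MUL st.MEM  dual

ISSUED = 7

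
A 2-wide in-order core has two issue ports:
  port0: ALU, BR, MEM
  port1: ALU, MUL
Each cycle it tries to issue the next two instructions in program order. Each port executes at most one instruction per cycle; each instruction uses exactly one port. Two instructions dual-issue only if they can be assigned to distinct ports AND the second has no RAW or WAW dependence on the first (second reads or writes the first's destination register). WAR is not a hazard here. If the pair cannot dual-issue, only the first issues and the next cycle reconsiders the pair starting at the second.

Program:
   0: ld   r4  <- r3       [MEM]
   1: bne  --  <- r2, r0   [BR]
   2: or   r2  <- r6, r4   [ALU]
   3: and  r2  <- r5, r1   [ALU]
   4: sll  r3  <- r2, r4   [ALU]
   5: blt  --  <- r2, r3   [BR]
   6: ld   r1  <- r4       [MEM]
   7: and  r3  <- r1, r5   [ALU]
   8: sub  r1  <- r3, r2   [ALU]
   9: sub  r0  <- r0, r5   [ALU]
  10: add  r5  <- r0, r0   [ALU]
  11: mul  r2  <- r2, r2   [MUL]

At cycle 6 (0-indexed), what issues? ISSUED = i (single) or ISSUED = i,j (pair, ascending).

[0] i0  ld.MEM  -- no-port MEM/BR
[1] i1+i2  bne.BR;or.ALU  -- pair
[2] i3  and.ALU  -- RAW r2
[3] i4  sll.ALU  -- RAW r3
[4] i5  blt.BR  -- no-port BR/MEM
[5] i6  ld.MEM  -- RAW r1
[6] i7  and.ALU  -- RAW r3
[7] i8+i9  sub.ALU;sub.ALU  -- pair
[8] i10+i11  add.ALU;mul.MUL  -- pair

ISSUED = 7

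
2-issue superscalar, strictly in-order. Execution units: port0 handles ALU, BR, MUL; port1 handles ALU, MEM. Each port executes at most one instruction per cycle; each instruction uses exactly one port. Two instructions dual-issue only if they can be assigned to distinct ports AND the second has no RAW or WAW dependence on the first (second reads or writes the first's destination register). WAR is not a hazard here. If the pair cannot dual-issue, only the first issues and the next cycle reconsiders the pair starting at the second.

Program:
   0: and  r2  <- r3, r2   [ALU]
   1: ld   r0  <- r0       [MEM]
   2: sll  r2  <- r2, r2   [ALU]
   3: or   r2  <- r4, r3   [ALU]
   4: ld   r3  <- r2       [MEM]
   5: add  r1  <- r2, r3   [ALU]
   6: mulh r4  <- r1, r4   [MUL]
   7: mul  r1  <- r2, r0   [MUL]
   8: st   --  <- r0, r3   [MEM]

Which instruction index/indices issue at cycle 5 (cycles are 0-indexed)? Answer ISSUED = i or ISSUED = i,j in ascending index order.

ISSUED = 6

c0: i0&i1 and.ALU+ld.MEM  pair
c1: i2 sll.ALU  WAW r2
c2: i3 or.ALU  RAW r2
c3: i4 ld.MEM  RAW r3
c4: i5 add.ALU  RAW r1
c5: i6 mulh.MUL  no-port MUL/MUL
c6: i7&i8 mul.MUL+st.MEM  pair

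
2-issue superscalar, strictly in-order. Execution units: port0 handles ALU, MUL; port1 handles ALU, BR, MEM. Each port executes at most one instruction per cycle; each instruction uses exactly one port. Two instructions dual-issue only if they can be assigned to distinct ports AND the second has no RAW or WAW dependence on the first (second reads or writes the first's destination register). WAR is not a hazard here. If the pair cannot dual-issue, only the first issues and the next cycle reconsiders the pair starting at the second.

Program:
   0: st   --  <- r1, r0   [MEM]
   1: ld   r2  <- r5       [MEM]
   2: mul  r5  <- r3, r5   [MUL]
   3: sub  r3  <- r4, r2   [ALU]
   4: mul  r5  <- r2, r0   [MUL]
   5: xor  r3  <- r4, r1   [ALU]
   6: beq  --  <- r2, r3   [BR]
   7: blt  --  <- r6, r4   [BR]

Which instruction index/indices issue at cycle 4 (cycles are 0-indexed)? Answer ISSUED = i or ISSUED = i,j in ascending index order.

ISSUED = 6

0. st.MEM @i0  | no-port MEM/MEM
1. ld.MEM mul.MUL @i1+i2  | 2-wide
2. sub.ALU mul.MUL @i3+i4  | 2-wide
3. xor.ALU @i5  | RAW r3
4. beq.BR @i6  | no-port BR/BR
5. blt.BR @i7  | tail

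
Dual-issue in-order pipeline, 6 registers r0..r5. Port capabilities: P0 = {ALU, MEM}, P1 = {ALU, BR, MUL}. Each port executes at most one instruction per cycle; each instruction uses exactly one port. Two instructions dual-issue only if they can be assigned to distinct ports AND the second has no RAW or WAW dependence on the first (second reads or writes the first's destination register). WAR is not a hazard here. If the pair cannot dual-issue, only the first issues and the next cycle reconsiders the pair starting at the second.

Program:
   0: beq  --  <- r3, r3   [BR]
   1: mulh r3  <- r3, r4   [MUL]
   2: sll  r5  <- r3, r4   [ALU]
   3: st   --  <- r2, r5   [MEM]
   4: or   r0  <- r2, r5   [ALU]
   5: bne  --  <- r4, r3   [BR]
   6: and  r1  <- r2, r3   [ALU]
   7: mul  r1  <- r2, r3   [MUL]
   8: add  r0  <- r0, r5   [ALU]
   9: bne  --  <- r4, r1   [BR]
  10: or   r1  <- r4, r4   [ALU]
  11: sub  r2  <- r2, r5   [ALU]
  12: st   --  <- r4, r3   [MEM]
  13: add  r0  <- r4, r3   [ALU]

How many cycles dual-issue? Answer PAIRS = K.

PAIRS = 5

  cy0 -> i0 (beq) no-port BR/MUL
  cy1 -> i1 (mulh) RAW r3
  cy2 -> i2 (sll) RAW r5
  cy3 -> i3+i4 (st/or) pair
  cy4 -> i5+i6 (bne/and) pair
  cy5 -> i7+i8 (mul/add) pair
  cy6 -> i9+i10 (bne/or) pair
  cy7 -> i11+i12 (sub/st) pair
  cy8 -> i13 (add) tail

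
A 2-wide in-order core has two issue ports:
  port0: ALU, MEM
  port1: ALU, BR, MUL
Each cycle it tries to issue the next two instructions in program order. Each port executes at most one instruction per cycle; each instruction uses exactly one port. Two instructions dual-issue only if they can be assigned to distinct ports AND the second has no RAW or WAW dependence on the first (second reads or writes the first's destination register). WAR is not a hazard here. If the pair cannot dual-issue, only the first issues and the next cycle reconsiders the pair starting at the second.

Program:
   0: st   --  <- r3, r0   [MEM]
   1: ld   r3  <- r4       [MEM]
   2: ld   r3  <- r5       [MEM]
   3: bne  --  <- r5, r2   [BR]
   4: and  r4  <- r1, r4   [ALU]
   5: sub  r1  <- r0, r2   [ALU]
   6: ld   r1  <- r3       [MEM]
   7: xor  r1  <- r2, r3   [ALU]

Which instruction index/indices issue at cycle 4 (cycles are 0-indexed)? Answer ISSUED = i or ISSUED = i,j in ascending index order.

#0 head=0: st.MEM i0 no-port MEM/MEM
#1 head=1: ld.MEM i1 no-port MEM/MEM
#2 head=2: ld.MEM/bne.BR i2,i3 dual
#3 head=4: and.ALU/sub.ALU i4,i5 dual
#4 head=6: ld.MEM i6 WAW r1
#5 head=7: xor.ALU i7 tail

ISSUED = 6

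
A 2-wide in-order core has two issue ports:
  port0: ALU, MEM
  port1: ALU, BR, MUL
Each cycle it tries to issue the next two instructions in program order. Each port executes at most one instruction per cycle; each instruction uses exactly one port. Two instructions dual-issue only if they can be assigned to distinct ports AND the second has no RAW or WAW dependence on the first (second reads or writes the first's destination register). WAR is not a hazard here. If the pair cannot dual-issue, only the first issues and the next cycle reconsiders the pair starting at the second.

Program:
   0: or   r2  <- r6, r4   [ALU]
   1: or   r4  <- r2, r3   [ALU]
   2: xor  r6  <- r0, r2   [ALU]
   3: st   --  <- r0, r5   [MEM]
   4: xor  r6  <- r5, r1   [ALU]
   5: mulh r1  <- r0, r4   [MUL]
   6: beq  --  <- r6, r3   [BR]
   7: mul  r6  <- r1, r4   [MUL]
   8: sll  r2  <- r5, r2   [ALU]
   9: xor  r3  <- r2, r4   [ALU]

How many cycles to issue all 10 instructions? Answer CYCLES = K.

CYCLES = 7

0. or @i0  | RAW r2
1. or/xor @i1/i2  | pair
2. st/xor @i3/i4  | pair
3. mulh @i5  | no-port MUL/BR
4. beq @i6  | no-port BR/MUL
5. mul/sll @i7/i8  | pair
6. xor @i9  | tail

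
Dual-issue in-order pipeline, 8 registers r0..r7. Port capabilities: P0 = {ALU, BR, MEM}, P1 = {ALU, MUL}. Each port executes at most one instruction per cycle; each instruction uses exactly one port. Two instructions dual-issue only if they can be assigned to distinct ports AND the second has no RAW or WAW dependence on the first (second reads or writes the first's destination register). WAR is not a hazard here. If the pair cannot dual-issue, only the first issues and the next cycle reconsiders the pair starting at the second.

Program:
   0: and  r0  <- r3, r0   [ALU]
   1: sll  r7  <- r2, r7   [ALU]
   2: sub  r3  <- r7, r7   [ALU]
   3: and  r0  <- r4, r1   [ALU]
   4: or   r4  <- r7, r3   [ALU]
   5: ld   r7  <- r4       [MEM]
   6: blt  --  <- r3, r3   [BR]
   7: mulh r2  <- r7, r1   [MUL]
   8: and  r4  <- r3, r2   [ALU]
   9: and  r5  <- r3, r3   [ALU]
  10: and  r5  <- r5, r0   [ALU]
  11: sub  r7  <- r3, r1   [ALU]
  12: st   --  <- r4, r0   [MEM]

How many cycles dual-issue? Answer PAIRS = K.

PAIRS = 5

t=0 i0/i1:and.ALU sll.ALU ; pair
t=1 i2/i3:sub.ALU and.ALU ; pair
t=2 i4:or.ALU ; RAW r4
t=3 i5:ld.MEM ; no-port MEM/BR
t=4 i6/i7:blt.BR mulh.MUL ; pair
t=5 i8/i9:and.ALU and.ALU ; pair
t=6 i10/i11:and.ALU sub.ALU ; pair
t=7 i12:st.MEM ; tail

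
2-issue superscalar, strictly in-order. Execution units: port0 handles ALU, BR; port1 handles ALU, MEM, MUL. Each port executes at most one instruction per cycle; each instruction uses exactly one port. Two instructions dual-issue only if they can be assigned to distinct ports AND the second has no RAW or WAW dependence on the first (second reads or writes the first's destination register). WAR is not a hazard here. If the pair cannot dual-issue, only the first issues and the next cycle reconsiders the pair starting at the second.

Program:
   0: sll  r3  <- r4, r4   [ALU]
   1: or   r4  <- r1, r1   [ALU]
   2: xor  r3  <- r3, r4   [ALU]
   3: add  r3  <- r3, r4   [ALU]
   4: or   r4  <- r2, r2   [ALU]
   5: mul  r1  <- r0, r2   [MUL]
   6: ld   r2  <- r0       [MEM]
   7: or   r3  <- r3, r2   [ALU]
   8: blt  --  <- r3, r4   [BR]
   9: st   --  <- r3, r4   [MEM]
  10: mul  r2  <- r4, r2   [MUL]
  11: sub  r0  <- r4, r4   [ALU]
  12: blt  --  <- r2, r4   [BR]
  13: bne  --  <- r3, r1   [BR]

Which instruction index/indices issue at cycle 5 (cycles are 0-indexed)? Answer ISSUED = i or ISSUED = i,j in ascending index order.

ISSUED = 7

0. sll/or @i0+i1  | 2-wide
1. xor @i2  | RAW+WAW r3
2. add/or @i3+i4  | 2-wide
3. mul @i5  | no-port MUL/MEM
4. ld @i6  | RAW r2
5. or @i7  | RAW r3
6. blt/st @i8+i9  | 2-wide
7. mul/sub @i10+i11  | 2-wide
8. blt @i12  | no-port BR/BR
9. bne @i13  | tail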